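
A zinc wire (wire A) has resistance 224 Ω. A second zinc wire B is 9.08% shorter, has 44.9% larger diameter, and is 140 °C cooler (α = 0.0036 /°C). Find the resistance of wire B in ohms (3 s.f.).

48.1 Ω

R ∝ ρL/d² with ρ ∝ (1+αΔT), so R_B/R_A = (1 − 9.08/100) × (1 + 44.9/100)⁻² × (1 − 0.0036×140)
= 0.9092 × 0.4763 × 0.496 = 0.2148
R_B = 0.2148 × 224 = 48.1 Ω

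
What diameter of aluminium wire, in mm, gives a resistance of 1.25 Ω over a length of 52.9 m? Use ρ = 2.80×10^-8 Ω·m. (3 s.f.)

1.23 mm

A = ρL/R = (2.80×10^-8)(52.9)/(1.25) = 1.185e-06 m²
d = 2√(A/π) = 1.228e-03 m = 1.23 mm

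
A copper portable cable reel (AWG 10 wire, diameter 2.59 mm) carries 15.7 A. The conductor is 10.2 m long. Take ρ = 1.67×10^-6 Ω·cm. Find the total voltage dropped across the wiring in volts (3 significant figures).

0.508 V

ρ = 1.67×10^-6 Ω·cm = 1.67×10^-8 Ω·m
A = π(2.59/2 mm)² = π(1.2950e-03 m)² = 5.269e-06 m²
R = ρL/A = (1.67×10^-8)(10.2)/(5.269e-06) = 0.03233 Ω
V = IR = 15.7 × 0.03233 = 0.508 V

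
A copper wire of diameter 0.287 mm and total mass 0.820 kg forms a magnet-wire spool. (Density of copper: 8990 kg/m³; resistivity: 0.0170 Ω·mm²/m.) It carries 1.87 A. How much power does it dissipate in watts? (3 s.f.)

1300 W

ρ = 0.0170 Ω·mm²/m = 1.70×10^-8 Ω·m
A = π(d/2)² = π(1.4350e-04 m)² = 6.4692e-08 m²
L = m/(density·A) = 0.82/(8990×6.4692e-08) = 1410 m
R = ρL/A = (1.70×10^-8)(1410)/(6.4692e-08) = 370.5 Ω
P = I²R = (1.87)² × 370.5 = 1300 W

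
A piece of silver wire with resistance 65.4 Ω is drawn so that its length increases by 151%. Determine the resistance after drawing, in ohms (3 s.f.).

412 Ω

k = 1 + 151/100 = 2.51; volume constant ⇒ A' = A/k, so R' = k²R.
R' = 6.3 × 65.4 = 412 Ω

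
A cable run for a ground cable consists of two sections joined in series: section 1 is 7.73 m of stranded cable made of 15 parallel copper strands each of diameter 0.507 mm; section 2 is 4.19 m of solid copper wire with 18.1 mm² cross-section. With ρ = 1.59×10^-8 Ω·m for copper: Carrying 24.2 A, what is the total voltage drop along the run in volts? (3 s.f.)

Section 1: A_strand = π(2.5350e-04)² = 2.019e-07 m²; R₁ = ρL/(N·A_s) = (1.59×10^-8)(7.73)/(15×2.019e-07) = 0.04059 Ω
Section 2: A = 18.1 mm² = 1.810e-05 m²
R₂ = (1.59×10^-8)(4.19)/(1.810e-05) = 0.003681 Ω
R = R₁ + R₂ = 0.04427 Ω
V = IR = 24.2 × 0.04427 = 1.07 V

1.07 V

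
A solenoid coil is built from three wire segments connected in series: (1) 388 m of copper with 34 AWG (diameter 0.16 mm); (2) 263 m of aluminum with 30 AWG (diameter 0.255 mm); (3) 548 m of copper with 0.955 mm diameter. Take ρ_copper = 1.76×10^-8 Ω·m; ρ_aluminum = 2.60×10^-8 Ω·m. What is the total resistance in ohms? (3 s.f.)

Seg 1: A = π(0.16/2 mm)² = π(8.0000e-05 m)² = 2.011e-08 m²
R_1 = (1.76×10^-8)(388)/(2.011e-08) = 339.6 Ω
Seg 2: A = π(0.255/2 mm)² = π(1.2750e-04 m)² = 5.107e-08 m²
R_2 = (2.60×10^-8)(263)/(5.107e-08) = 133.9 Ω
Seg 3: A = π(d/2)² = π(4.7750e-04 m)² = 7.163e-07 m²
R_3 = (1.76×10^-8)(548)/(7.163e-07) = 13.46 Ω
R_total = R_1 + R_2 + R_3 = 487 Ω

487 Ω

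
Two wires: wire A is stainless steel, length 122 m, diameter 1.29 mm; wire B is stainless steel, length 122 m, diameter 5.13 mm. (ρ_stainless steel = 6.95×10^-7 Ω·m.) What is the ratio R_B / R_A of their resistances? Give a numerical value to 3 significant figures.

R ∝ ρL/d², so R_B/R_A = (d_A/d_B)²
= (1.29/5.13)² = 0.0632

0.0632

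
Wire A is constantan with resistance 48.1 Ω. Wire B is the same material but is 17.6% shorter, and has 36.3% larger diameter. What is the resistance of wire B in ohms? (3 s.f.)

R ∝ L/d², so R_B/R_A = (1 − 17.6/100) × (1 + 36.3/100)⁻²
= 0.824 × 0.5383 = 0.4435
R_B = 0.4435 × 48.1 = 21.3 Ω

21.3 Ω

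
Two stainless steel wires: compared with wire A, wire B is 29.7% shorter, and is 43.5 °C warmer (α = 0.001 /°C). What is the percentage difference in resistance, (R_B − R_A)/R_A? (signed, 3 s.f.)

-26.6%

R ∝ ρL/d² with ρ ∝ (1+αΔT), so R_B/R_A = (1 − 29.7/100) × (1 + 0.001×43.5)
= 0.703 × 1.044 = 0.7336
(R_B − R_A)/R_A = 0.7336 − 1 = -26.6%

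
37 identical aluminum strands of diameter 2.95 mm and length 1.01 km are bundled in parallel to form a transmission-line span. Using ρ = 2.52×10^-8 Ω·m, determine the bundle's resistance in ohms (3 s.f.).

A_strand = π(1.4750e-03 m)² = 6.835e-06 m²
R_strand = ρL/A = (2.52×10^-8)(1010)/(6.835e-06) = 3.724 Ω
R_total = R_strand/N = 3.724/37 = 0.101 Ω

0.101 Ω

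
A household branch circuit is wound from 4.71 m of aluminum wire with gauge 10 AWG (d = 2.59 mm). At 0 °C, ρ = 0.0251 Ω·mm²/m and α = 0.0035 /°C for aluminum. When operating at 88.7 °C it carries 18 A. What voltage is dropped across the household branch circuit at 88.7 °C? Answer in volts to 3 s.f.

ρ = 0.0251 Ω·mm²/m = 2.51×10^-8 Ω·m
A = π(2.59/2 mm)² = π(1.2950e-03 m)² = 5.269e-06 m²
R₍0₎ = ρL/A = (2.51×10^-8)(4.71)/(5.269e-06) = 0.02244 Ω
R₍88.7₎ = R₍0₎(1 + αΔT) = 0.02244 × (1 + 0.0035×88.7) = 0.02941 Ω
V = IR = 18 × 0.02941 = 0.529 V

0.529 V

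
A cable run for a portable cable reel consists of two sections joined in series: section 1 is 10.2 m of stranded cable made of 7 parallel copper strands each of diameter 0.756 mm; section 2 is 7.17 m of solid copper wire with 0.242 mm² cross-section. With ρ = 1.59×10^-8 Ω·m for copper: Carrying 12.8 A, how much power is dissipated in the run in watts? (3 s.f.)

Section 1: A_strand = π(3.7800e-04)² = 4.489e-07 m²; R₁ = ρL/(N·A_s) = (1.59×10^-8)(10.2)/(7×4.489e-07) = 0.05161 Ω
Section 2: A = 0.242 mm² = 2.420e-07 m²
R₂ = (1.59×10^-8)(7.17)/(2.420e-07) = 0.4711 Ω
R = R₁ + R₂ = 0.5227 Ω
P = I²R = (12.8)² × 0.5227 = 85.6 W

85.6 W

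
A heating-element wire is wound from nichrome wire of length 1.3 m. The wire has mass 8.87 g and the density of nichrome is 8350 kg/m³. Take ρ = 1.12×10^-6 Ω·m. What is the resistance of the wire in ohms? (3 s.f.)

A = m/(density·L) = 0.00887/(8350×1.3) = 8.1713e-07 m²
R = ρL/A = (1.12×10^-6)(1.3)/(8.1713e-07) = 1.78 Ω

1.78 Ω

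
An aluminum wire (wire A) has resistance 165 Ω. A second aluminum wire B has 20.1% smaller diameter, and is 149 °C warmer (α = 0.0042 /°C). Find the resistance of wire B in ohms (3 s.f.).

420 Ω

R ∝ ρL/d² with ρ ∝ (1+αΔT), so R_B/R_A = (1 − 20.1/100)⁻² × (1 + 0.0042×149)
= 1.566 × 1.626 = 2.547
R_B = 2.547 × 165 = 420 Ω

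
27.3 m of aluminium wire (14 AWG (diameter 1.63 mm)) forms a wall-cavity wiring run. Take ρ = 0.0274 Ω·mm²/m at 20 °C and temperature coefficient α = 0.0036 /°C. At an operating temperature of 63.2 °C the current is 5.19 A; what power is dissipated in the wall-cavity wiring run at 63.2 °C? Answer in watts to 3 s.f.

11.2 W

ρ = 0.0274 Ω·mm²/m = 2.74×10^-8 Ω·m
A = π(1.63/2 mm)² = π(8.1500e-04 m)² = 2.087e-06 m²
R₍20₎ = ρL/A = (2.74×10^-8)(27.3)/(2.087e-06) = 0.3585 Ω
R₍63.2₎ = R₍20₎(1 + αΔT) = 0.3585 × (1 + 0.0036×43.2) = 0.4142 Ω
P = I²R = (5.19)² × 0.4142 = 11.2 W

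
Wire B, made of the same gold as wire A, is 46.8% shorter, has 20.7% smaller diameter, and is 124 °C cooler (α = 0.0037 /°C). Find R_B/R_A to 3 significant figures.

0.458

R ∝ ρL/d² with ρ ∝ (1+αΔT), so R_B/R_A = (1 − 46.8/100) × (1 − 20.7/100)⁻² × (1 − 0.0037×124)
= 0.532 × 1.59 × 0.5412 = 0.458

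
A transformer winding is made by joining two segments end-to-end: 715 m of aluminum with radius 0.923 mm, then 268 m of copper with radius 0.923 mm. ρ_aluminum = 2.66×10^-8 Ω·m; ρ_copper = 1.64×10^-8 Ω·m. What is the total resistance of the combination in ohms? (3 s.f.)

8.75 Ω

Segment 1: A = πr² = π(9.2300e-04 m)² = 2.676e-06 m²
R₁ = ρL/A = (2.66×10^-8)(715)/(2.676e-06) = 7.106 Ω
R₂ = (1.64×10^-8)(268)/(2.676e-06) = 1.642 Ω
R = R₁ + R₂ = 8.75 Ω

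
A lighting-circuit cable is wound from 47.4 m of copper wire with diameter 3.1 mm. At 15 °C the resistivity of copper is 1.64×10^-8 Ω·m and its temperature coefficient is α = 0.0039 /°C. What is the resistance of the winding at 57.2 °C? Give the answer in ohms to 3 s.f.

A = π(d/2)² = π(1.5500e-03 m)² = 7.548e-06 m²
R₍15°C₎ = ρL/A = (1.64×10^-8)(47.4)/(7.548e-06) = 0.103 Ω
R = R₀(1 + αΔT) = 0.103(1 + 0.0039×42.2) = 0.120 Ω

0.120 Ω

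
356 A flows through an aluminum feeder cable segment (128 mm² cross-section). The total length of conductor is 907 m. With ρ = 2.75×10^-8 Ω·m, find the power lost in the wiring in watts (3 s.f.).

A = 128 mm² = 1.280e-04 m²
R = ρL/A = (2.75×10^-8)(907)/(1.280e-04) = 0.1949 Ω
P = I²R = (356)² × 0.1949 = 24700 W

24700 W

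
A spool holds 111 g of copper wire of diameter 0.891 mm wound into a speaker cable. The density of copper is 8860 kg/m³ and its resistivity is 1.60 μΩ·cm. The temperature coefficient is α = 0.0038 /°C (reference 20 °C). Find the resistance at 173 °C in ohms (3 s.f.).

ρ = 1.60 μΩ·cm = 1.60×10^-8 Ω·m
A = π(d/2)² = π(4.4550e-04 m)² = 6.2351e-07 m²
L = m/(density·A) = 0.111/(8860×6.2351e-07) = 20.09 m
R = ρL/A = (1.60×10^-8)(20.09)/(6.2351e-07) = 0.5156 Ω
R(173 °C) = 0.5156 × (1 + 0.0038×153) = 0.815 Ω

0.815 Ω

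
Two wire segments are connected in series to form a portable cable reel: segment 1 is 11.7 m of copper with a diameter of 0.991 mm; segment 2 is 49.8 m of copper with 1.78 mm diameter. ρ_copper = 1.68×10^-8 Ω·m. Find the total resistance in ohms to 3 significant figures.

0.591 Ω

Segment 1: A = π(d/2)² = π(4.9550e-04 m)² = 7.713e-07 m²
R₁ = ρL/A = (1.68×10^-8)(11.7)/(7.713e-07) = 0.2548 Ω
Segment 2: A = π(d/2)² = π(8.9000e-04 m)² = 2.488e-06 m²
R₂ = (1.68×10^-8)(49.8)/(2.488e-06) = 0.3362 Ω
R = R₁ + R₂ = 0.591 Ω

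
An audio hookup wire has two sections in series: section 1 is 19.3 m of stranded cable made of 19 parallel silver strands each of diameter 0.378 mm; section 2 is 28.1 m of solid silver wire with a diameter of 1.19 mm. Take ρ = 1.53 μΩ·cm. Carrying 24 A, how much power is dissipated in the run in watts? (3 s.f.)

302 W

ρ = 1.53 μΩ·cm = 1.53×10^-8 Ω·m
Section 1: A_strand = π(1.8900e-04)² = 1.122e-07 m²; R₁ = ρL/(N·A_s) = (1.53×10^-8)(19.3)/(19×1.122e-07) = 0.1385 Ω
Section 2: A = π(d/2)² = π(5.9500e-04 m)² = 1.112e-06 m²
R₂ = (1.53×10^-8)(28.1)/(1.112e-06) = 0.3866 Ω
R = R₁ + R₂ = 0.525 Ω
P = I²R = (24)² × 0.525 = 302 W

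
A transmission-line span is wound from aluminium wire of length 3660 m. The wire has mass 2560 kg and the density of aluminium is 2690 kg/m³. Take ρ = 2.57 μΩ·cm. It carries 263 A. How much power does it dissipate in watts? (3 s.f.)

25000 W

ρ = 2.57 μΩ·cm = 2.57×10^-8 Ω·m
A = m/(density·L) = 2560/(2690×3660) = 2.6002e-04 m²
R = ρL/A = (2.57×10^-8)(3660)/(2.6002e-04) = 0.3617 Ω
P = I²R = (263)² × 0.3617 = 25000 W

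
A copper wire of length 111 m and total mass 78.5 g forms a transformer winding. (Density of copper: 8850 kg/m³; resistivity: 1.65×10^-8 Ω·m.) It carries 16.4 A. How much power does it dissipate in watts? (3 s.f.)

A = m/(density·L) = 0.0785/(8850×111) = 7.9910e-08 m²
R = ρL/A = (1.65×10^-8)(111)/(7.9910e-08) = 22.92 Ω
P = I²R = (16.4)² × 22.92 = 6160 W

6160 W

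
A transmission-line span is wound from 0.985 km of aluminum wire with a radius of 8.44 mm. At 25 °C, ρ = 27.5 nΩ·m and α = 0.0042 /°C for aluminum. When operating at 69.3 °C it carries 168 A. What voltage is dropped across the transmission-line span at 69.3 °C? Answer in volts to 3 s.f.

24.1 V

ρ = 27.5 nΩ·m = 2.75×10^-8 Ω·m
A = πr² = π(8.4400e-03 m)² = 2.238e-04 m²
R₍25₎ = ρL/A = (2.75×10^-8)(985)/(2.238e-04) = 0.121 Ω
R₍69.3₎ = R₍25₎(1 + αΔT) = 0.121 × (1 + 0.0042×44.3) = 0.1436 Ω
V = IR = 168 × 0.1436 = 24.1 V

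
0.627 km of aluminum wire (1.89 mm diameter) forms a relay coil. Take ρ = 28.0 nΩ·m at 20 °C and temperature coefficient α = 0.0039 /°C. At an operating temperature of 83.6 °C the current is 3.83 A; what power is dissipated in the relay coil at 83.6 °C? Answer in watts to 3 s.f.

ρ = 28.0 nΩ·m = 2.80×10^-8 Ω·m
A = π(d/2)² = π(9.4500e-04 m)² = 2.806e-06 m²
R₍20₎ = ρL/A = (2.80×10^-8)(627)/(2.806e-06) = 6.258 Ω
R₍83.6₎ = R₍20₎(1 + αΔT) = 6.258 × (1 + 0.0039×63.6) = 7.81 Ω
P = I²R = (3.83)² × 7.81 = 115 W

115 W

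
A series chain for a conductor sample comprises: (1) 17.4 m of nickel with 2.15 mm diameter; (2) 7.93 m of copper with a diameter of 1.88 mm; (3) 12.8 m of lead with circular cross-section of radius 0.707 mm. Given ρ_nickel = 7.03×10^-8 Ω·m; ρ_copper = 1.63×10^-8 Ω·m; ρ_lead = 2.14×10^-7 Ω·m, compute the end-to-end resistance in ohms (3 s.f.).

Seg 1: A = π(d/2)² = π(1.0750e-03 m)² = 3.631e-06 m²
R_1 = (7.03×10^-8)(17.4)/(3.631e-06) = 0.3369 Ω
Seg 2: A = π(d/2)² = π(9.4000e-04 m)² = 2.776e-06 m²
R_2 = (1.63×10^-8)(7.93)/(2.776e-06) = 0.04656 Ω
Seg 3: A = πr² = π(7.0700e-04 m)² = 1.570e-06 m²
R_3 = (2.14×10^-7)(12.8)/(1.570e-06) = 1.744 Ω
R_total = R_1 + R_2 + R_3 = 2.13 Ω

2.13 Ω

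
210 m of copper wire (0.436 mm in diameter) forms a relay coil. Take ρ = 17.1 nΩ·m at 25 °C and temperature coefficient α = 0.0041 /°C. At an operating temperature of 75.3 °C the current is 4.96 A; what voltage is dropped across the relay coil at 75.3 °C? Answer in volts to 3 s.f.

144 V

ρ = 17.1 nΩ·m = 1.71×10^-8 Ω·m
A = π(d/2)² = π(2.1800e-04 m)² = 1.493e-07 m²
R₍25₎ = ρL/A = (1.71×10^-8)(210)/(1.493e-07) = 24.05 Ω
R₍75.3₎ = R₍25₎(1 + αΔT) = 24.05 × (1 + 0.0041×50.3) = 29.01 Ω
V = IR = 4.96 × 29.01 = 144 V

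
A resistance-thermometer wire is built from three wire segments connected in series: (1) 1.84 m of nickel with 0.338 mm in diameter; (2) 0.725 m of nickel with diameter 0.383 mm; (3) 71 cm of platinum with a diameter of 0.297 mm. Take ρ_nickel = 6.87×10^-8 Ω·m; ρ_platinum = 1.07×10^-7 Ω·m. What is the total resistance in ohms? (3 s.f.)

Seg 1: A = π(d/2)² = π(1.6900e-04 m)² = 8.973e-08 m²
R_1 = (6.87×10^-8)(1.84)/(8.973e-08) = 1.409 Ω
Seg 2: A = π(d/2)² = π(1.9150e-04 m)² = 1.152e-07 m²
R_2 = (6.87×10^-8)(0.725)/(1.152e-07) = 0.4323 Ω
Seg 3: A = π(d/2)² = π(1.4850e-04 m)² = 6.928e-08 m²
R_3 = (1.07×10^-7)(0.71)/(6.928e-08) = 1.097 Ω
R_total = R_1 + R_2 + R_3 = 2.94 Ω

2.94 Ω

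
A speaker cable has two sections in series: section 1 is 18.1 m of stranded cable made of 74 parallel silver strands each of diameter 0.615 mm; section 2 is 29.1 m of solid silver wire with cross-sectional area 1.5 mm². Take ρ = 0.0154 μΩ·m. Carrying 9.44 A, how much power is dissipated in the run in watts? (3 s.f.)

ρ = 0.0154 μΩ·m = 1.54×10^-8 Ω·m
Section 1: A_strand = π(3.0750e-04)² = 2.971e-07 m²; R₁ = ρL/(N·A_s) = (1.54×10^-8)(18.1)/(74×2.971e-07) = 0.01268 Ω
Section 2: A = 1.5 mm² = 1.500e-06 m²
R₂ = (1.54×10^-8)(29.1)/(1.500e-06) = 0.2988 Ω
R = R₁ + R₂ = 0.3114 Ω
P = I²R = (9.44)² × 0.3114 = 27.8 W

27.8 W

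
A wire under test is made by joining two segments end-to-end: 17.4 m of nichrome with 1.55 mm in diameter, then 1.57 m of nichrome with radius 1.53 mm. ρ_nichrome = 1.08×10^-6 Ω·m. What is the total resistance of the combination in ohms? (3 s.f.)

10.2 Ω

Segment 1: A = π(d/2)² = π(7.7500e-04 m)² = 1.887e-06 m²
R₁ = ρL/A = (1.08×10^-6)(17.4)/(1.887e-06) = 9.959 Ω
Segment 2: A = πr² = π(1.5300e-03 m)² = 7.354e-06 m²
R₂ = (1.08×10^-6)(1.57)/(7.354e-06) = 0.2306 Ω
R = R₁ + R₂ = 10.2 Ω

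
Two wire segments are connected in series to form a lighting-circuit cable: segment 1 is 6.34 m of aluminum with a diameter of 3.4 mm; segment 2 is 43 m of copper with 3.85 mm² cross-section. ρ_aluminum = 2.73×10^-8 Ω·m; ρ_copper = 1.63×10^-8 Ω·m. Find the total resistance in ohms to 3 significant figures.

Segment 1: A = π(d/2)² = π(1.7000e-03 m)² = 9.079e-06 m²
R₁ = ρL/A = (2.73×10^-8)(6.34)/(9.079e-06) = 0.01906 Ω
Segment 2: A = 3.85 mm² = 3.850e-06 m²
R₂ = (1.63×10^-8)(43)/(3.850e-06) = 0.1821 Ω
R = R₁ + R₂ = 0.201 Ω

0.201 Ω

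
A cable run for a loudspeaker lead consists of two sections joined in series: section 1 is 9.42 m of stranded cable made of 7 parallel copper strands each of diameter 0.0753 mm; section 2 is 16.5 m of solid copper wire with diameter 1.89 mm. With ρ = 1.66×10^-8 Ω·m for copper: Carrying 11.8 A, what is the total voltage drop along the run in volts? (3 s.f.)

Section 1: A_strand = π(3.7650e-05)² = 4.453e-09 m²; R₁ = ρL/(N·A_s) = (1.66×10^-8)(9.42)/(7×4.453e-09) = 5.016 Ω
Section 2: A = π(d/2)² = π(9.4500e-04 m)² = 2.806e-06 m²
R₂ = (1.66×10^-8)(16.5)/(2.806e-06) = 0.09763 Ω
R = R₁ + R₂ = 5.114 Ω
V = IR = 11.8 × 5.114 = 60.3 V

60.3 V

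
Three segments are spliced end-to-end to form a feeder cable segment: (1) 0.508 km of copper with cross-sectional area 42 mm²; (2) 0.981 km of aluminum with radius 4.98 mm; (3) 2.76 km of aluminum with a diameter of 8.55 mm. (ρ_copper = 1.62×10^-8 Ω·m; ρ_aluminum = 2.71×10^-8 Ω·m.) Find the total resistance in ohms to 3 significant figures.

1.84 Ω

Seg 1: A = 42 mm² = 4.200e-05 m²
R_1 = (1.62×10^-8)(508)/(4.200e-05) = 0.1959 Ω
Seg 2: A = πr² = π(4.9800e-03 m)² = 7.791e-05 m²
R_2 = (2.71×10^-8)(981)/(7.791e-05) = 0.3412 Ω
Seg 3: A = π(d/2)² = π(4.2750e-03 m)² = 5.741e-05 m²
R_3 = (2.71×10^-8)(2760)/(5.741e-05) = 1.303 Ω
R_total = R_1 + R_2 + R_3 = 1.84 Ω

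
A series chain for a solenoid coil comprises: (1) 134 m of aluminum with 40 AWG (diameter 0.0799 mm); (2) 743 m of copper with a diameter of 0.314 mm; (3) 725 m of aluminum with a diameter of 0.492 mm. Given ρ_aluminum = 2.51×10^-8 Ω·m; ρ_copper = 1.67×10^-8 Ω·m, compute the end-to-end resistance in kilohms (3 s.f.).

Seg 1: A = π(0.0799/2 mm)² = π(3.9950e-05 m)² = 5.014e-09 m²
R_1 = (2.51×10^-8)(134)/(5.014e-09) = 670.8 Ω
Seg 2: A = π(d/2)² = π(1.5700e-04 m)² = 7.744e-08 m²
R_2 = (1.67×10^-8)(743)/(7.744e-08) = 160.2 Ω
Seg 3: A = π(d/2)² = π(2.4600e-04 m)² = 1.901e-07 m²
R_3 = (2.51×10^-8)(725)/(1.901e-07) = 95.72 Ω
R_total = R_1 + R_2 + R_3 = 0.927 kΩ

0.927 kΩ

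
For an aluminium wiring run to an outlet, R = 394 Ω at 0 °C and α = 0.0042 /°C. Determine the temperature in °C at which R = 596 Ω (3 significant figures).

122 °C

R = R₀(1 + α(T − T₀)) ⇒ T = T₀ + (R/R₀ − 1)/α
T = 0 + (596/394 − 1)/0.0042 = 0 + (0.5127)/0.0042 = 122 °C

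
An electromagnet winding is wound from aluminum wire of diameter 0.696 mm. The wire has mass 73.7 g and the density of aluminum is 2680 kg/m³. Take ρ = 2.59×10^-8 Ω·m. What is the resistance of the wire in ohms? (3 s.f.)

4.92 Ω

A = π(d/2)² = π(3.4800e-04 m)² = 3.8046e-07 m²
L = m/(density·A) = 0.0737/(2680×3.8046e-07) = 72.28 m
R = ρL/A = (2.59×10^-8)(72.28)/(3.8046e-07) = 4.92 Ω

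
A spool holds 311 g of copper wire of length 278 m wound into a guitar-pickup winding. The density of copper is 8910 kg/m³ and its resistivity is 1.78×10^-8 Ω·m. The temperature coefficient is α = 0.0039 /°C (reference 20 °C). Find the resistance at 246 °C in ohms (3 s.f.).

74.1 Ω

A = m/(density·L) = 0.311/(8910×278) = 1.2556e-07 m²
R = ρL/A = (1.78×10^-8)(278)/(1.2556e-07) = 39.41 Ω
R(246 °C) = 39.41 × (1 + 0.0039×226) = 74.1 Ω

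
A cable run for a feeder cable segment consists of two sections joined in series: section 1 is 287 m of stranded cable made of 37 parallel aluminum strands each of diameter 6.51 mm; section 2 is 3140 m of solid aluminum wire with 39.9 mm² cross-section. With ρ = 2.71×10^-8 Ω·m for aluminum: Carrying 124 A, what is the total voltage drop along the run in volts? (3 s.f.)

Section 1: A_strand = π(3.2550e-03)² = 3.329e-05 m²; R₁ = ρL/(N·A_s) = (2.71×10^-8)(287)/(37×3.329e-05) = 0.006315 Ω
Section 2: A = 39.9 mm² = 3.990e-05 m²
R₂ = (2.71×10^-8)(3140)/(3.990e-05) = 2.133 Ω
R = R₁ + R₂ = 2.139 Ω
V = IR = 124 × 2.139 = 265 V

265 V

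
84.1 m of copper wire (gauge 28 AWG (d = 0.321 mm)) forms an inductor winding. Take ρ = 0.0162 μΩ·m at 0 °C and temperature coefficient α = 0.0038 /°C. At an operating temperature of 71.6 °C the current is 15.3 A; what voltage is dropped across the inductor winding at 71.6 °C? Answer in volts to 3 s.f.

328 V

ρ = 0.0162 μΩ·m = 1.62×10^-8 Ω·m
A = π(0.321/2 mm)² = π(1.6050e-04 m)² = 8.093e-08 m²
R₍0₎ = ρL/A = (1.62×10^-8)(84.1)/(8.093e-08) = 16.83 Ω
R₍71.6₎ = R₍0₎(1 + αΔT) = 16.83 × (1 + 0.0038×71.6) = 21.42 Ω
V = IR = 15.3 × 21.42 = 328 V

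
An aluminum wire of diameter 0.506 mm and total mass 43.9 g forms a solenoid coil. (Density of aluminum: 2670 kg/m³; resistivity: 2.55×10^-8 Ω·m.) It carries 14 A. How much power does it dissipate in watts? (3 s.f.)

A = π(d/2)² = π(2.5300e-04 m)² = 2.0109e-07 m²
L = m/(density·A) = 0.0439/(2670×2.0109e-07) = 81.76 m
R = ρL/A = (2.55×10^-8)(81.76)/(2.0109e-07) = 10.37 Ω
P = I²R = (14)² × 10.37 = 2030 W

2030 W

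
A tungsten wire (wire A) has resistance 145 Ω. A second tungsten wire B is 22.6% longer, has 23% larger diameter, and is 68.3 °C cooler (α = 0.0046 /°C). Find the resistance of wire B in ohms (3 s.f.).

R ∝ ρL/d² with ρ ∝ (1+αΔT), so R_B/R_A = (1 + 22.6/100) × (1 + 23/100)⁻² × (1 − 0.0046×68.3)
= 1.226 × 0.661 × 0.6858 = 0.5558
R_B = 0.5558 × 145 = 80.6 Ω

80.6 Ω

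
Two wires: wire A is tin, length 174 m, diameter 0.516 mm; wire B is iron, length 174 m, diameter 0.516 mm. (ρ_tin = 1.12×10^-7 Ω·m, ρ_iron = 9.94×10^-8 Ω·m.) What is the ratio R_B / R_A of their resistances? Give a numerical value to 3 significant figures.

0.888

R ∝ ρL/d², so R_B/R_A = (ρ_B/ρ_A)
= (9.94×10^-8/1.12×10^-7) = 0.888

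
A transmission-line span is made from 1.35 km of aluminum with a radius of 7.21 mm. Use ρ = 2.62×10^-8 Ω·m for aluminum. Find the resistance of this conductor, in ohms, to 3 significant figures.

0.217 Ω

A = πr² = π(7.2100e-03 m)² = 1.633e-04 m²
R = ρL/A = (2.62×10^-8)(1350 m)/(1.633e-04 m²) = 0.217 Ω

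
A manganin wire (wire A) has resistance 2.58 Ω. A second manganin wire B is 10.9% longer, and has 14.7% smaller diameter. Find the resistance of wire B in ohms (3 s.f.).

3.93 Ω

R ∝ L/d², so R_B/R_A = (1 + 10.9/100) × (1 − 14.7/100)⁻²
= 1.109 × 1.374 = 1.524
R_B = 1.524 × 2.58 = 3.93 Ω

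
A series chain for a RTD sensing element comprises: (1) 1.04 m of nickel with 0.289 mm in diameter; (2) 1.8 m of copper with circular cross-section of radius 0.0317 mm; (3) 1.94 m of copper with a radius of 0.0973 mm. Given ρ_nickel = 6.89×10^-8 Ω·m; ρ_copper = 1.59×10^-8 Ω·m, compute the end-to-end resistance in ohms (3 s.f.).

Seg 1: A = π(d/2)² = π(1.4450e-04 m)² = 6.560e-08 m²
R_1 = (6.89×10^-8)(1.04)/(6.560e-08) = 1.092 Ω
Seg 2: A = πr² = π(3.1700e-05 m)² = 3.157e-09 m²
R_2 = (1.59×10^-8)(1.8)/(3.157e-09) = 9.066 Ω
Seg 3: A = πr² = π(9.7300e-05 m)² = 2.974e-08 m²
R_3 = (1.59×10^-8)(1.94)/(2.974e-08) = 1.037 Ω
R_total = R_1 + R_2 + R_3 = 11.2 Ω

11.2 Ω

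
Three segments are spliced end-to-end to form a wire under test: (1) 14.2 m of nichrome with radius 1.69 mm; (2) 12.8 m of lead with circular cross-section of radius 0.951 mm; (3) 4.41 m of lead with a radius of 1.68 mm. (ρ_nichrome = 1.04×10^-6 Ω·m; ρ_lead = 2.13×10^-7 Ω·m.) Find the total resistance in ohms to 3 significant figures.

2.71 Ω

Seg 1: A = πr² = π(1.6900e-03 m)² = 8.973e-06 m²
R_1 = (1.04×10^-6)(14.2)/(8.973e-06) = 1.646 Ω
Seg 2: A = πr² = π(9.5100e-04 m)² = 2.841e-06 m²
R_2 = (2.13×10^-7)(12.8)/(2.841e-06) = 0.9596 Ω
Seg 3: A = πr² = π(1.6800e-03 m)² = 8.867e-06 m²
R_3 = (2.13×10^-7)(4.41)/(8.867e-06) = 0.1059 Ω
R_total = R_1 + R_2 + R_3 = 2.71 Ω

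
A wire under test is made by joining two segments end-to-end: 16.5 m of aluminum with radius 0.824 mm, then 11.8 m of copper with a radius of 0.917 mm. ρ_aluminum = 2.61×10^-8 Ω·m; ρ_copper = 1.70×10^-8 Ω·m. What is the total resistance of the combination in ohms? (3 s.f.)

Segment 1: A = πr² = π(8.2400e-04 m)² = 2.133e-06 m²
R₁ = ρL/A = (2.61×10^-8)(16.5)/(2.133e-06) = 0.2019 Ω
Segment 2: A = πr² = π(9.1700e-04 m)² = 2.642e-06 m²
R₂ = (1.70×10^-8)(11.8)/(2.642e-06) = 0.07594 Ω
R = R₁ + R₂ = 0.278 Ω

0.278 Ω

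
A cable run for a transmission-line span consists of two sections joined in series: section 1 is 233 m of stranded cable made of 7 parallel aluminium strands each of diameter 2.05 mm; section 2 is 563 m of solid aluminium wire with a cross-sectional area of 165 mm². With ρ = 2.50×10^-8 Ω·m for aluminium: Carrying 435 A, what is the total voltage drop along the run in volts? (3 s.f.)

Section 1: A_strand = π(1.0250e-03)² = 3.301e-06 m²; R₁ = ρL/(N·A_s) = (2.50×10^-8)(233)/(7×3.301e-06) = 0.2521 Ω
Section 2: A = 165 mm² = 1.650e-04 m²
R₂ = (2.50×10^-8)(563)/(1.650e-04) = 0.0853 Ω
R = R₁ + R₂ = 0.3374 Ω
V = IR = 435 × 0.3374 = 147 V

147 V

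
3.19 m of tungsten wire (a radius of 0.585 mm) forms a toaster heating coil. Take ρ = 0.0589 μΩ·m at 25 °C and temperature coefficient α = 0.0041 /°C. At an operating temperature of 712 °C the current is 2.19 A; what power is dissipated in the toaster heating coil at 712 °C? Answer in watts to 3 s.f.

3.20 W

ρ = 0.0589 μΩ·m = 5.89×10^-8 Ω·m
A = πr² = π(5.8500e-04 m)² = 1.075e-06 m²
R₍25₎ = ρL/A = (5.89×10^-8)(3.19)/(1.075e-06) = 0.1748 Ω
R₍712₎ = R₍25₎(1 + αΔT) = 0.1748 × (1 + 0.0041×687) = 0.667 Ω
P = I²R = (2.19)² × 0.667 = 3.20 W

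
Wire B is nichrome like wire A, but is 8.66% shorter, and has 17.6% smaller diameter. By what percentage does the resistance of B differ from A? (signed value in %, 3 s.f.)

R ∝ L/d², so R_B/R_A = (1 − 8.66/100) × (1 − 17.6/100)⁻²
= 0.9134 × 1.473 = 1.345
(R_B − R_A)/R_A = 1.345 − 1 = 34.5%

34.5%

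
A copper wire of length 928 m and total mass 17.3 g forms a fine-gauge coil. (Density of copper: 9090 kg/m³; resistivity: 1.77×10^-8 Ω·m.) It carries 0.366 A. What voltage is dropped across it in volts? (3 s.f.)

2930 V

A = m/(density·L) = 0.0173/(9090×928) = 2.0509e-09 m²
R = ρL/A = (1.77×10^-8)(928)/(2.0509e-09) = 8009 Ω
V = IR = 0.366 × 8009 = 2930 V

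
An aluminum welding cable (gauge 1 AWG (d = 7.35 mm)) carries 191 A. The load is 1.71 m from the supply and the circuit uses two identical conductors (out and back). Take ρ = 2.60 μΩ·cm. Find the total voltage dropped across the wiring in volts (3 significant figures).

ρ = 2.60 μΩ·cm = 2.60×10^-8 Ω·m
A = π(7.35/2 mm)² = π(3.6750e-03 m)² = 4.243e-05 m²
Total conductor length (both ways) L = 2 × 1.71 = 3.42 m
R = ρL/A = (2.60×10^-8)(3.42)/(4.243e-05) = 0.002096 Ω
V = IR = 191 × 0.002096 = 0.400 V

0.400 V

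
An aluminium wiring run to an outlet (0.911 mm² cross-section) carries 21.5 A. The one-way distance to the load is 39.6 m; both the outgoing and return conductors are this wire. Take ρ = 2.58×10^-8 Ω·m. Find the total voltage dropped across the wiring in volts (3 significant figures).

A = 0.911 mm² = 9.110e-07 m²
Total conductor length (both ways) L = 2 × 39.6 = 79.2 m
R = ρL/A = (2.58×10^-8)(79.2)/(9.110e-07) = 2.243 Ω
V = IR = 21.5 × 2.243 = 48.2 V

48.2 V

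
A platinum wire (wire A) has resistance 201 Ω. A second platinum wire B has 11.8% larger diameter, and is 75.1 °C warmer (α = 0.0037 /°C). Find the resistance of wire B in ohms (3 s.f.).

R ∝ ρL/d² with ρ ∝ (1+αΔT), so R_B/R_A = (1 + 11.8/100)⁻² × (1 + 0.0037×75.1)
= 0.8001 × 1.278 = 1.022
R_B = 1.022 × 201 = 205 Ω

205 Ω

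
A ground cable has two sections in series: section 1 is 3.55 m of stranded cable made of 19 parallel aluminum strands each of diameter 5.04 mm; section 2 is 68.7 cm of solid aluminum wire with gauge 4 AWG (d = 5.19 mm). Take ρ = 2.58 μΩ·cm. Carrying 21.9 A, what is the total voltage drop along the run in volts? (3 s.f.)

ρ = 2.58 μΩ·cm = 2.58×10^-8 Ω·m
Section 1: A_strand = π(2.5200e-03)² = 1.995e-05 m²; R₁ = ρL/(N·A_s) = (2.58×10^-8)(3.55)/(19×1.995e-05) = 2.416×10^-4 Ω
Section 2: A = π(5.19/2 mm)² = π(2.5950e-03 m)² = 2.116e-05 m²
R₂ = (2.58×10^-8)(0.687)/(2.116e-05) = 8.378×10^-4 Ω
R = R₁ + R₂ = 0.001079 Ω
V = IR = 21.9 × 0.001079 = 0.0236 V

0.0236 V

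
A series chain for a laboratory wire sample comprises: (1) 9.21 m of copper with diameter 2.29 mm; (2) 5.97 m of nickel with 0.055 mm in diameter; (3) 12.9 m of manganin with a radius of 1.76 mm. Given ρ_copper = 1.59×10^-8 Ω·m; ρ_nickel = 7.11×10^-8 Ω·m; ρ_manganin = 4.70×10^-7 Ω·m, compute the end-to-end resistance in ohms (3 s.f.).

179 Ω

Seg 1: A = π(d/2)² = π(1.1450e-03 m)² = 4.119e-06 m²
R_1 = (1.59×10^-8)(9.21)/(4.119e-06) = 0.03555 Ω
Seg 2: A = π(d/2)² = π(2.7500e-05 m)² = 2.376e-09 m²
R_2 = (7.11×10^-8)(5.97)/(2.376e-09) = 178.7 Ω
Seg 3: A = πr² = π(1.7600e-03 m)² = 9.731e-06 m²
R_3 = (4.70×10^-7)(12.9)/(9.731e-06) = 0.623 Ω
R_total = R_1 + R_2 + R_3 = 179 Ω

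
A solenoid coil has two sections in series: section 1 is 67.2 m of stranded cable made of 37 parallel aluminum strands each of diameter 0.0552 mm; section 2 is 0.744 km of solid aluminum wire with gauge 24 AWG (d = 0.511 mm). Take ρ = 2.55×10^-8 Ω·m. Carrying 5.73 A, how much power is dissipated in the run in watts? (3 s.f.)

Section 1: A_strand = π(2.7600e-05)² = 2.393e-09 m²; R₁ = ρL/(N·A_s) = (2.55×10^-8)(67.2)/(37×2.393e-09) = 19.35 Ω
Section 2: A = π(0.511/2 mm)² = π(2.5550e-04 m)² = 2.051e-07 m²
R₂ = (2.55×10^-8)(744)/(2.051e-07) = 92.51 Ω
R = R₁ + R₂ = 111.9 Ω
P = I²R = (5.73)² × 111.9 = 3670 W

3670 W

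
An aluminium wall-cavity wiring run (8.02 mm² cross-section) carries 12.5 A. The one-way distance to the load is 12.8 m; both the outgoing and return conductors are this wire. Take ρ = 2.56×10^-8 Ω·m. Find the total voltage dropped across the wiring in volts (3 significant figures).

1.02 V

A = 8.02 mm² = 8.020e-06 m²
Total conductor length (both ways) L = 2 × 12.8 = 25.6 m
R = ρL/A = (2.56×10^-8)(25.6)/(8.020e-06) = 0.08172 Ω
V = IR = 12.5 × 0.08172 = 1.02 V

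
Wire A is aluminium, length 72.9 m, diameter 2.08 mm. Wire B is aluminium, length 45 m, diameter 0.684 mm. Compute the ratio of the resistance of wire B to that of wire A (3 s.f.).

5.71

R ∝ ρL/d², so R_B/R_A = (L_B/L_A) × (d_A/d_B)²
= (45/72.9) × (2.08/0.684)² = 5.71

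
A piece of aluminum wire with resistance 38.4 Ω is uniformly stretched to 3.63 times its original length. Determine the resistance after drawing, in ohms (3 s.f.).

Volume constant ⇒ A' = A/k with k = 3.63. R' = ρ(kL)/(A/k) = k²R.
R' = 13.18 × 38.4 = 506 Ω

506 Ω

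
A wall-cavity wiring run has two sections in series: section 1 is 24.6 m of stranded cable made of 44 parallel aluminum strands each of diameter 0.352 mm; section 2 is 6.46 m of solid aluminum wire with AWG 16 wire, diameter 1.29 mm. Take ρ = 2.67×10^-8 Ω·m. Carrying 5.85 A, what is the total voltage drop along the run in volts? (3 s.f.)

1.67 V

Section 1: A_strand = π(1.7600e-04)² = 9.731e-08 m²; R₁ = ρL/(N·A_s) = (2.67×10^-8)(24.6)/(44×9.731e-08) = 0.1534 Ω
Section 2: A = π(1.29/2 mm)² = π(6.4500e-04 m)² = 1.307e-06 m²
R₂ = (2.67×10^-8)(6.46)/(1.307e-06) = 0.132 Ω
R = R₁ + R₂ = 0.2854 Ω
V = IR = 5.85 × 0.2854 = 1.67 V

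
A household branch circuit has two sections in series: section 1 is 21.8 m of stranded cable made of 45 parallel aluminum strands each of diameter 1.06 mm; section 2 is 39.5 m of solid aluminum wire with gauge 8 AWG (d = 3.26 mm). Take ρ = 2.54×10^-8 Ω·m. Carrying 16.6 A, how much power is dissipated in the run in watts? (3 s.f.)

Section 1: A_strand = π(5.3000e-04)² = 8.825e-07 m²; R₁ = ρL/(N·A_s) = (2.54×10^-8)(21.8)/(45×8.825e-07) = 0.01394 Ω
Section 2: A = π(3.26/2 mm)² = π(1.6300e-03 m)² = 8.347e-06 m²
R₂ = (2.54×10^-8)(39.5)/(8.347e-06) = 0.1202 Ω
R = R₁ + R₂ = 0.1341 Ω
P = I²R = (16.6)² × 0.1341 = 37.0 W

37.0 W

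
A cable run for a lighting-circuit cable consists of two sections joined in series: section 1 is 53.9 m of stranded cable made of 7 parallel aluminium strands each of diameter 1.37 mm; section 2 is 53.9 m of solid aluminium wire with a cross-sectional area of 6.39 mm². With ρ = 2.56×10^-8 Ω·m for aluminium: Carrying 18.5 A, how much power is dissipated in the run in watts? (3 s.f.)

120 W

Section 1: A_strand = π(6.8500e-04)² = 1.474e-06 m²; R₁ = ρL/(N·A_s) = (2.56×10^-8)(53.9)/(7×1.474e-06) = 0.1337 Ω
Section 2: A = 6.39 mm² = 6.390e-06 m²
R₂ = (2.56×10^-8)(53.9)/(6.390e-06) = 0.2159 Ω
R = R₁ + R₂ = 0.3497 Ω
P = I²R = (18.5)² × 0.3497 = 120 W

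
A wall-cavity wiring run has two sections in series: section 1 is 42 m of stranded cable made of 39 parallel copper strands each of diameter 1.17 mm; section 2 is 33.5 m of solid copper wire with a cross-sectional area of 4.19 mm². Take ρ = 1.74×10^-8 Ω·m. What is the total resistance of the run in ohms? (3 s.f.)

Section 1: A_strand = π(5.8500e-04)² = 1.075e-06 m²; R₁ = ρL/(N·A_s) = (1.74×10^-8)(42)/(39×1.075e-06) = 0.01743 Ω
Section 2: A = 4.19 mm² = 4.190e-06 m²
R₂ = (1.74×10^-8)(33.5)/(4.190e-06) = 0.1391 Ω
R = R₁ + R₂ = 0.157 Ω

0.157 Ω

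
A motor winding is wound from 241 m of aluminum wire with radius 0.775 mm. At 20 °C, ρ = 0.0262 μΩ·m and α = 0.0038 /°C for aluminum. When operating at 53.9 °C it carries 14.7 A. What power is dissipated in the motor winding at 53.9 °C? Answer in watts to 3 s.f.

ρ = 0.0262 μΩ·m = 2.62×10^-8 Ω·m
A = πr² = π(7.7500e-04 m)² = 1.887e-06 m²
R₍20₎ = ρL/A = (2.62×10^-8)(241)/(1.887e-06) = 3.346 Ω
R₍53.9₎ = R₍20₎(1 + αΔT) = 3.346 × (1 + 0.0038×33.9) = 3.777 Ω
P = I²R = (14.7)² × 3.777 = 816 W

816 W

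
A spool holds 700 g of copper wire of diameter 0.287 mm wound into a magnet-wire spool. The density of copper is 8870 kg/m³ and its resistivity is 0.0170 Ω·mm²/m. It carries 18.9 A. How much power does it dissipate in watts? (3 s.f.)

1.15×10^5 W

ρ = 0.0170 Ω·mm²/m = 1.70×10^-8 Ω·m
A = π(d/2)² = π(1.4350e-04 m)² = 6.4692e-08 m²
L = m/(density·A) = 0.7/(8870×6.4692e-08) = 1220 m
R = ρL/A = (1.70×10^-8)(1220)/(6.4692e-08) = 320.6 Ω
P = I²R = (18.9)² × 320.6 = 1.15×10^5 W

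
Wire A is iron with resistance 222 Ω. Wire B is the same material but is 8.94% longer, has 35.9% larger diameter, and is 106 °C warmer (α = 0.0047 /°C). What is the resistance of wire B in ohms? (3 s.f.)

R ∝ ρL/d² with ρ ∝ (1+αΔT), so R_B/R_A = (1 + 8.94/100) × (1 + 35.9/100)⁻² × (1 + 0.0047×106)
= 1.089 × 0.5414 × 1.498 = 0.8837
R_B = 0.8837 × 222 = 196 Ω

196 Ω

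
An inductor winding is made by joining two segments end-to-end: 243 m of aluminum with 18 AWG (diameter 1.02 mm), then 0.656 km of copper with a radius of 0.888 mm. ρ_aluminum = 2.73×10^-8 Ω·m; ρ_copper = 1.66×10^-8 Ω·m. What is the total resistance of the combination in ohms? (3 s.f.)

Segment 1: A = π(1.02/2 mm)² = π(5.1000e-04 m)² = 8.171e-07 m²
R₁ = ρL/A = (2.73×10^-8)(243)/(8.171e-07) = 8.119 Ω
Segment 2: A = πr² = π(8.8800e-04 m)² = 2.477e-06 m²
R₂ = (1.66×10^-8)(656)/(2.477e-06) = 4.396 Ω
R = R₁ + R₂ = 12.5 Ω

12.5 Ω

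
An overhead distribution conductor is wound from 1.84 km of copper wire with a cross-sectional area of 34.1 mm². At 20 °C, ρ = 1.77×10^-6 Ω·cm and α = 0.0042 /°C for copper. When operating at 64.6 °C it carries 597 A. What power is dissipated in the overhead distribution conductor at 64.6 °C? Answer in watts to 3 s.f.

ρ = 1.77×10^-6 Ω·cm = 1.77×10^-8 Ω·m
A = 34.1 mm² = 3.410e-05 m²
R₍20₎ = ρL/A = (1.77×10^-8)(1840)/(3.410e-05) = 0.9551 Ω
R₍64.6₎ = R₍20₎(1 + αΔT) = 0.9551 × (1 + 0.0042×44.6) = 1.134 Ω
P = I²R = (597)² × 1.134 = 4.04×10^5 W

4.04×10^5 W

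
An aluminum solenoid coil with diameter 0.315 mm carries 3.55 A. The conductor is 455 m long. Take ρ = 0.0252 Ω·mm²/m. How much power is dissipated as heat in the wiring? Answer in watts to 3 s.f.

1850 W

ρ = 0.0252 Ω·mm²/m = 2.52×10^-8 Ω·m
A = π(d/2)² = π(1.5750e-04 m)² = 7.793e-08 m²
R = ρL/A = (2.52×10^-8)(455)/(7.793e-08) = 147.1 Ω
P = I²R = (3.55)² × 147.1 = 1850 W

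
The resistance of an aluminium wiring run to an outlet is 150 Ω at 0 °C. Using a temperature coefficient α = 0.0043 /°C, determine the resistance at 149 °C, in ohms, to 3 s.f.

246 Ω

ΔT = 149 − 0 = 149 °C
R = R₀(1 + αΔT) = 150 × (1 + 0.0043×149) = 150 × 1.641 = 246 Ω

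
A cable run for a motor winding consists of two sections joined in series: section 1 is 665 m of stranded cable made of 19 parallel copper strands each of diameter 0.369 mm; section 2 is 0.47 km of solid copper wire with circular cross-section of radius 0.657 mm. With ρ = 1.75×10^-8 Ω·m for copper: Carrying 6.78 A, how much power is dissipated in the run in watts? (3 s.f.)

Section 1: A_strand = π(1.8450e-04)² = 1.069e-07 m²; R₁ = ρL/(N·A_s) = (1.75×10^-8)(665)/(19×1.069e-07) = 5.727 Ω
Section 2: A = πr² = π(6.5700e-04 m)² = 1.356e-06 m²
R₂ = (1.75×10^-8)(470)/(1.356e-06) = 6.065 Ω
R = R₁ + R₂ = 11.79 Ω
P = I²R = (6.78)² × 11.79 = 542 W

542 W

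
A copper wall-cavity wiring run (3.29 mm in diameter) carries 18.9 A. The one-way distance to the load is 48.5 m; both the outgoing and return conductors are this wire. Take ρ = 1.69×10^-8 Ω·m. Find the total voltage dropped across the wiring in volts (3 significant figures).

3.64 V

A = π(d/2)² = π(1.6450e-03 m)² = 8.501e-06 m²
Total conductor length (both ways) L = 2 × 48.5 = 97 m
R = ρL/A = (1.69×10^-8)(97)/(8.501e-06) = 0.1928 Ω
V = IR = 18.9 × 0.1928 = 3.64 V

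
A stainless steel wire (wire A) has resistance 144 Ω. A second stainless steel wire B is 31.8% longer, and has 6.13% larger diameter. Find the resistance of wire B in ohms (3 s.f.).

R ∝ L/d², so R_B/R_A = (1 + 31.8/100) × (1 + 6.13/100)⁻²
= 1.318 × 0.8878 = 1.17
R_B = 1.17 × 144 = 169 Ω

169 Ω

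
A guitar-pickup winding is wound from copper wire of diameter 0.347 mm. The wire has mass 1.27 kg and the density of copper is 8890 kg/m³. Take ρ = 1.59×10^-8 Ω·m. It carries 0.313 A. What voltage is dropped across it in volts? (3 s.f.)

79.5 V

A = π(d/2)² = π(1.7350e-04 m)² = 9.4569e-08 m²
L = m/(density·A) = 1.27/(8890×9.4569e-08) = 1511 m
R = ρL/A = (1.59×10^-8)(1511)/(9.4569e-08) = 254 Ω
V = IR = 0.313 × 254 = 79.5 V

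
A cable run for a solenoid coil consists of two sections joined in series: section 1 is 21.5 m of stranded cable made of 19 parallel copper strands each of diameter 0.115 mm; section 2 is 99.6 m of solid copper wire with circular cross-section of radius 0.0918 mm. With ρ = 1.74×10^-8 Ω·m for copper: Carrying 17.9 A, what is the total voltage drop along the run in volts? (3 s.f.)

1210 V

Section 1: A_strand = π(5.7500e-05)² = 1.039e-08 m²; R₁ = ρL/(N·A_s) = (1.74×10^-8)(21.5)/(19×1.039e-08) = 1.896 Ω
Section 2: A = πr² = π(9.1800e-05 m)² = 2.647e-08 m²
R₂ = (1.74×10^-8)(99.6)/(2.647e-08) = 65.46 Ω
R = R₁ + R₂ = 67.36 Ω
V = IR = 17.9 × 67.36 = 1210 V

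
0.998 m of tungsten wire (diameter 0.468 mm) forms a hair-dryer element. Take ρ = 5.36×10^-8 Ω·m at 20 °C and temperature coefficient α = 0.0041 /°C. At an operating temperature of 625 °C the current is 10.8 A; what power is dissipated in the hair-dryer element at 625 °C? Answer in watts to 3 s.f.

126 W

A = π(d/2)² = π(2.3400e-04 m)² = 1.720e-07 m²
R₍20₎ = ρL/A = (5.36×10^-8)(0.998)/(1.720e-07) = 0.311 Ω
R₍625₎ = R₍20₎(1 + αΔT) = 0.311 × (1 + 0.0041×605) = 1.082 Ω
P = I²R = (10.8)² × 1.082 = 126 W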